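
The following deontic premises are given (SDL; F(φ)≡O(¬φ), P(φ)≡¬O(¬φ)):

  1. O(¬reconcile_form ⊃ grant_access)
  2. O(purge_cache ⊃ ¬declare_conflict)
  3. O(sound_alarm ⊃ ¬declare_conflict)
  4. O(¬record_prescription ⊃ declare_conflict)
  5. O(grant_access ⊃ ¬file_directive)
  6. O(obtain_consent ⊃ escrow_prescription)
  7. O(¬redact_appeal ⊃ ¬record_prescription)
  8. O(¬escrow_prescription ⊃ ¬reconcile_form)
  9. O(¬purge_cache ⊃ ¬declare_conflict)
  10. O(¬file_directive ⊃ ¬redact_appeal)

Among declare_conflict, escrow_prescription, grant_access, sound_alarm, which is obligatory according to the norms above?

Premises 2 and 9 are O(purge_cache ⊃ ¬declare_conflict) and O(¬purge_cache ⊃ ¬declare_conflict); every ideal world satisfies purge_cache or ¬purge_cache, so in either case ¬declare_conflict holds — hence O(¬declare_conflict).
The contrapositive of premise 4 (O(¬record_prescription ⊃ declare_conflict)) is O(¬declare_conflict ⊃ record_prescription), and O(¬declare_conflict) is already established, so O(record_prescription).
Premise 7 is O(¬redact_appeal ⊃ ¬record_prescription); contrapositively O(record_prescription ⊃ redact_appeal). Since O(record_prescription) holds, K gives O(redact_appeal).
Premise 10 is O(¬file_directive ⊃ ¬redact_appeal); contrapositively O(redact_appeal ⊃ file_directive). Since O(redact_appeal) holds, K gives O(file_directive).
The contrapositive of premise 5 (O(grant_access ⊃ ¬file_directive)) is O(file_directive ⊃ ¬grant_access), and O(file_directive) is already established, so O(¬grant_access).
The contrapositive of premise 1 (O(¬reconcile_form ⊃ grant_access)) is O(¬grant_access ⊃ reconcile_form), and O(¬grant_access) is already established, so O(reconcile_form).
The contrapositive of premise 8 (O(¬escrow_prescription ⊃ ¬reconcile_form)) is O(reconcile_form ⊃ escrow_prescription), and O(reconcile_form) is already established, so O(escrow_prescription).
So O(escrow_prescription) holds — escrow_prescription is obligatory. None of the other listed options is made obligatory by any chain of premises.

escrow_prescription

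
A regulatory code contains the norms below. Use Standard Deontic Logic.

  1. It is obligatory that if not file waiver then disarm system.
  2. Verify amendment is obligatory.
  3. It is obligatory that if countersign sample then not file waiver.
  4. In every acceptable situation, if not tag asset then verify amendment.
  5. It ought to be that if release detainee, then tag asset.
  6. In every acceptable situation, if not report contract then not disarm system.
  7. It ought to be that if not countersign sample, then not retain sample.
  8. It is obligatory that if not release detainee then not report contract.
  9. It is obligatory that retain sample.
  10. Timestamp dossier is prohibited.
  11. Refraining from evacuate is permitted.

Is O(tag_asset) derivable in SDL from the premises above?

Yes

Premise 9 gives O(retain_sample).
Premise 7, O(¬countersign_sample → ¬retain_sample), contraposes to O(retain_sample → countersign_sample); with O(retain_sample) we get O(countersign_sample).
Premise 3 is O(countersign_sample → ¬file_waiver); since O(countersign_sample), deontic closure gives O(¬file_waiver).
Applying K to premise 1 (O(¬file_waiver → disarm_system)) and O(¬file_waiver) yields O(disarm_system).
Premise 6 is O(¬report_contract → ¬disarm_system); contrapositively O(disarm_system → report_contract). Since O(disarm_system) holds, K gives O(report_contract).
Premise 8 is O(¬release_detainee → ¬report_contract); contrapositively O(report_contract → release_detainee). Since O(report_contract) holds, K gives O(release_detainee).
Applying K to premise 5 (O(release_detainee → tag_asset)) and O(release_detainee) yields O(tag_asset).
Premises 2, 4, 10, 11 do not contribute to this derivation.
So O(tag_asset) follows.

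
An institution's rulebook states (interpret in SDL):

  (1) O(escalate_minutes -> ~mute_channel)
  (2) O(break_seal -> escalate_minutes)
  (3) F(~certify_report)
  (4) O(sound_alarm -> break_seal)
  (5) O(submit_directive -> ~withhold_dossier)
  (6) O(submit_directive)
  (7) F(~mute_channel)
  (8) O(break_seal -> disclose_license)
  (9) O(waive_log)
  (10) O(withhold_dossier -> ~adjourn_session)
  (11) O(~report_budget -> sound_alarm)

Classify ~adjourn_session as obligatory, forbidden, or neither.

Premise 10 is O(withhold_dossier -> ~adjourn_session), but O(withhold_dossier) is not derivable from the premises, so it does not yield O(~adjourn_session).
No premise or chain of K-axiom applications forces O(~adjourn_session), and none forces O(adjourn_session). So ~adjourn_session is neither obligatory nor forbidden under these norms.

Neither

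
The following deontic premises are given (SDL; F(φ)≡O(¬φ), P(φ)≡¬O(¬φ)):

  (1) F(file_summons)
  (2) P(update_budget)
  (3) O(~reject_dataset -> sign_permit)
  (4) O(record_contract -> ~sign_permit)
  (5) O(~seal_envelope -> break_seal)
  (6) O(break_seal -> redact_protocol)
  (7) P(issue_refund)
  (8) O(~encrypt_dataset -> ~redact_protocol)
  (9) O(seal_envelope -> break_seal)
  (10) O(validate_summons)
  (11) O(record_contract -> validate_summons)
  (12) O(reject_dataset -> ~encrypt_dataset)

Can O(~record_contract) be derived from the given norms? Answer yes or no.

Yes

Premises 5 and 9 are O(~seal_envelope -> break_seal) and O(seal_envelope -> break_seal); every ideal world satisfies ~seal_envelope or seal_envelope, so in either case break_seal holds — hence O(break_seal).
Premise 6 is O(break_seal -> redact_protocol); since O(break_seal), deontic closure gives O(redact_protocol).
Premise 8 is O(~encrypt_dataset -> ~redact_protocol); contrapositively O(redact_protocol -> encrypt_dataset). Since O(redact_protocol) holds, K gives O(encrypt_dataset).
Premise 12, O(reject_dataset -> ~encrypt_dataset), contraposes to O(encrypt_dataset -> ~reject_dataset); with O(encrypt_dataset) we get O(~reject_dataset).
Premise 3 is O(~reject_dataset -> sign_permit); since O(~reject_dataset), deontic closure gives O(sign_permit).
Premise 4 is O(record_contract -> ~sign_permit); contrapositively O(sign_permit -> ~record_contract). Since O(sign_permit) holds, K gives O(~record_contract).
Premises 1, 2, 7, 10, 11 do not contribute to this derivation.
So O(~record_contract) follows.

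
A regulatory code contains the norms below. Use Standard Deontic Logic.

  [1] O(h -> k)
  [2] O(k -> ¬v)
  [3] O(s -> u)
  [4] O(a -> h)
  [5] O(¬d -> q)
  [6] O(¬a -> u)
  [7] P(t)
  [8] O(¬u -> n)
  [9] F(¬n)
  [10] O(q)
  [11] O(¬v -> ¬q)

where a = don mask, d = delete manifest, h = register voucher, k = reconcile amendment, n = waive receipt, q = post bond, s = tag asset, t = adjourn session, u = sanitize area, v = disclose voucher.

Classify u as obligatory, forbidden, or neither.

Obligatory

Premise 10 gives O(q).
Premise 11 is O(¬v -> ¬q); contrapositively O(q -> v). Since O(q) holds, K gives O(v).
Premise 2, O(k -> ¬v), contraposes to O(v -> ¬k); with O(v) we get O(¬k).
The contrapositive of premise 1 (O(h -> k)) is O(¬k -> ¬h), and O(¬k) is already established, so O(¬h).
The contrapositive of premise 4 (O(a -> h)) is O(¬h -> ¬a), and O(¬h) is already established, so O(¬a).
From O(¬a) and premise 6, O(¬a -> u), we obtain O(u).
Premises 3, 5, 7, 8, 9 do not contribute to this derivation.
Hence u is obligatory.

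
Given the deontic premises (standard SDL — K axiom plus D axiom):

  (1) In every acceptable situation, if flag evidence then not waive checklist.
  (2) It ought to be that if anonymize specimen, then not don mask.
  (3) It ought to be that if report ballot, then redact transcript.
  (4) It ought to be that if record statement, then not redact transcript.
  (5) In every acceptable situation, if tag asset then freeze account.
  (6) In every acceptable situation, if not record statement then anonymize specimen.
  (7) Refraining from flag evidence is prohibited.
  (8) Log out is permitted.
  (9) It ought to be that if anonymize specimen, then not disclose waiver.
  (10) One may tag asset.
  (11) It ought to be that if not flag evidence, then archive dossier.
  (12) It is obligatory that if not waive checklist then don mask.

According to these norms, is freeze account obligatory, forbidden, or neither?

Premise 5 is O(tag_asset → freeze_account), but O(tag_asset) is not derivable from the premises (the permission P(tag_asset) asserts only ¬O(¬tag_asset), not O(tag_asset)), so it does not yield O(freeze_account).
No premise or chain of K-axiom applications forces O(freeze_account), and none forces O(¬freeze_account). So freeze_account is neither obligatory nor forbidden under these norms.

Neither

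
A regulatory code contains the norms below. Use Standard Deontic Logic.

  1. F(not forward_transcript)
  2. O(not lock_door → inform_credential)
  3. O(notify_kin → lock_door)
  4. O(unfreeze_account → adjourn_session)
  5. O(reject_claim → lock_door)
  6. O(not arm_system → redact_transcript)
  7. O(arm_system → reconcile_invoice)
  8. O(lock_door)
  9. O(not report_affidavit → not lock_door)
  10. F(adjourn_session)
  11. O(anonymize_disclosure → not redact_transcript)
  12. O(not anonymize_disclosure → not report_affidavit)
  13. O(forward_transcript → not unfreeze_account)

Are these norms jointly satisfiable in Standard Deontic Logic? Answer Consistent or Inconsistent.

Premise 4 is O(unfreeze_account → adjourn_session), but O(unfreeze_account) is not derivable from the premises, so it does not yield O(adjourn_session).
So O(adjourn_session) is not derivable, and the apparent clash with O(not adjourn_session) does not arise.
A world satisfying every obligation exists (e.g. adjourn_session=false, anonymize_disclosure=true, arm_system=true, forward_transcript=true, inform_credential=false, lock_door=true, notify_kin=false, reconcile_invoice=true, redact_transcript=false, reject_claim=false, report_affidavit=true, unfreeze_account=false); no atom is both obligatory and forbidden, so the set is consistent.

Consistent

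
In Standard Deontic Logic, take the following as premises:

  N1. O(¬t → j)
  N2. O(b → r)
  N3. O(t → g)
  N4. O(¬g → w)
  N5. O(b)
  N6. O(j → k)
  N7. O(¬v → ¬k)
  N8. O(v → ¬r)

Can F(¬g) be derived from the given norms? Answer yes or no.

Premise 5 gives O(b).
Applying K to premise 2 (O(b → r)) and O(b) yields O(r).
Premise 8 is O(v → ¬r); contrapositively O(r → ¬v). Since O(r) holds, K gives O(¬v).
With premise 7, O(¬v → ¬k), the K-axiom yields O(¬k).
Premise 6, O(j → k), contraposes to O(¬k → ¬j); with O(¬k) we get O(¬j).
Premise 1, O(¬t → j), contraposes to O(¬j → t); with O(¬j) we get O(t).
With premise 3, O(t → g), the K-axiom yields O(g).
Premise 4 does not contribute to this derivation.
So O(g) holds, i.e. F(¬g). The claim follows.

Yes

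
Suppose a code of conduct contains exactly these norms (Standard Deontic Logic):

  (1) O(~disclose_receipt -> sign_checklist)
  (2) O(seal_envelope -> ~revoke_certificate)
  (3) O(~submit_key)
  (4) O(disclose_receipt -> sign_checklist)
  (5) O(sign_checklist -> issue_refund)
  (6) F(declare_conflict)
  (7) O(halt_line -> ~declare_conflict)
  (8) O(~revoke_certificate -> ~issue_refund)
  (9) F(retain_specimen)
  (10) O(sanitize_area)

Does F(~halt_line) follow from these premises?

No

Premise 7 is O(halt_line -> ~declare_conflict); even if O(~declare_conflict) held, inferring O(halt_line) would be affirming the consequent — invalid.
No other premise forces O(halt_line). An ideal world satisfying every premise can still have ~halt_line true, so F(~halt_line) is not derivable.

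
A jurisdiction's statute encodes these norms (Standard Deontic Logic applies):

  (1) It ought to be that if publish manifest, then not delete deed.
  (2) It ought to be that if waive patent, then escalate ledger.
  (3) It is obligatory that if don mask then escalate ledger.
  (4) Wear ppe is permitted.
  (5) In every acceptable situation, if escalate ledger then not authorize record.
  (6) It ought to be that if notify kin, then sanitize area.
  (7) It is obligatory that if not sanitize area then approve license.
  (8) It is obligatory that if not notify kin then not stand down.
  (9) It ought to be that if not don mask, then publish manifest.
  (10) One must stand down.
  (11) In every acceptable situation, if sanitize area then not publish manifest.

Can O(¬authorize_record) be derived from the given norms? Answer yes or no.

Yes

Premise 10 states O(stand_down) outright.
The contrapositive of premise 8 (O(¬notify_kin → ¬stand_down)) is O(stand_down → notify_kin), and O(stand_down) is already established, so O(notify_kin).
From O(notify_kin) and premise 6, O(notify_kin → sanitize_area), we obtain O(sanitize_area).
Applying K to premise 11 (O(sanitize_area → ¬publish_manifest)) and O(sanitize_area) yields O(¬publish_manifest).
Premise 9 is O(¬don_mask → publish_manifest); contrapositively O(¬publish_manifest → don_mask). Since O(¬publish_manifest) holds, K gives O(don_mask).
Applying K to premise 3 (O(don_mask → escalate_ledger)) and O(don_mask) yields O(escalate_ledger).
From O(escalate_ledger) and premise 5, O(escalate_ledger → ¬authorize_record), we obtain O(¬authorize_record).
Premises 1, 2, 4, 7 do not contribute to this derivation.
So O(¬authorize_record) follows.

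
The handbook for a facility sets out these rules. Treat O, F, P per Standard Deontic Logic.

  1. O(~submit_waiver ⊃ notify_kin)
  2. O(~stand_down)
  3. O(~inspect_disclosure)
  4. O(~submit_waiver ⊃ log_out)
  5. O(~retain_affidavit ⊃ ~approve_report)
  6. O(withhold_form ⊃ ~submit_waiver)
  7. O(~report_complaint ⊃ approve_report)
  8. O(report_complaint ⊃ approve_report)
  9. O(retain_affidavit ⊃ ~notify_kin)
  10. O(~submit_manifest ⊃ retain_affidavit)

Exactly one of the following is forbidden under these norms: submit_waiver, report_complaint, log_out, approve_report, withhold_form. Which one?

By case analysis on ~report_complaint: premise 7 gives O(~report_complaint ⊃ approve_report) and premise 8 gives O(report_complaint ⊃ approve_report), so O(approve_report) either way.
Premise 5, O(~retain_affidavit ⊃ ~approve_report), contraposes to O(approve_report ⊃ retain_affidavit); with O(approve_report) we get O(retain_affidavit).
Premise 9 is O(retain_affidavit ⊃ ~notify_kin); since O(retain_affidavit), deontic closure gives O(~notify_kin).
Premise 1, O(~submit_waiver ⊃ notify_kin), contraposes to O(~notify_kin ⊃ submit_waiver); with O(~notify_kin) we get O(submit_waiver).
The contrapositive of premise 6 (O(withhold_form ⊃ ~submit_waiver)) is O(submit_waiver ⊃ ~withhold_form), and O(submit_waiver) is already established, so O(~withhold_form).
So O(~withhold_form) holds, i.e. withhold_form is forbidden. None of the other listed options is forbidden under the premises.

withhold_form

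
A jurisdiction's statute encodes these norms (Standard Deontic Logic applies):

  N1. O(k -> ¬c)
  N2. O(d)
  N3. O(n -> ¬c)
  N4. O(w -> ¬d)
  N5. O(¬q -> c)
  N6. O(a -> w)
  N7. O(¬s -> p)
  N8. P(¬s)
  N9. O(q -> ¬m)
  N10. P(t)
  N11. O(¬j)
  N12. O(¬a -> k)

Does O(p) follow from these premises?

No

Premise 7 is O(¬s -> p), but O(¬s) is not derivable from the premises (the permission P(¬s) asserts only ¬O(s), not O(¬s)), so it does not yield O(p).
No other premise forces O(p). An ideal world satisfying every premise can still have p false, so O(p) is not derivable.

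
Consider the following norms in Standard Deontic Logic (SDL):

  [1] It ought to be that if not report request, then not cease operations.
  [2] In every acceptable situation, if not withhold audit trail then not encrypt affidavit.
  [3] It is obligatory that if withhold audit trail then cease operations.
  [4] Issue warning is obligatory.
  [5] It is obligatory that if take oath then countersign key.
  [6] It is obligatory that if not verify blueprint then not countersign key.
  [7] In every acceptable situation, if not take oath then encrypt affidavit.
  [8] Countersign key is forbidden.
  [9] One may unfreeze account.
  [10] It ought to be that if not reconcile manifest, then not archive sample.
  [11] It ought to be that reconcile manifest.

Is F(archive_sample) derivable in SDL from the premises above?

No

Premise 10 is O(¬reconcile_manifest → ¬archive_sample), but O(¬reconcile_manifest) is not derivable from the premises, so it does not yield O(¬archive_sample).
No other premise forces O(¬archive_sample). An ideal world satisfying every premise can still have archive_sample true, so F(archive_sample) is not derivable.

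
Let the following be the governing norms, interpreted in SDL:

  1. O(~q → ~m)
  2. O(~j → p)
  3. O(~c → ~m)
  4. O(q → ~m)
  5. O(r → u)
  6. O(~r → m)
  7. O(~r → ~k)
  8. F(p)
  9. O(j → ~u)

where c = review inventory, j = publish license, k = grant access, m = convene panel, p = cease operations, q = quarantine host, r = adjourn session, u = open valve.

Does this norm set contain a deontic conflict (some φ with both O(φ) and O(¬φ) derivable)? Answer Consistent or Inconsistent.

Premises 4 and 1 are O(q → ~m) and O(~q → ~m); every ideal world satisfies q or ~q, so in either case ~m holds — hence O(~m).
The contrapositive of premise 6 (O(~r → m)) is O(~m → r), and O(~m) is already established, so O(r).
With premise 5, O(r → u), the K-axiom yields O(u).
Premise 9 is O(j → ~u); contrapositively O(u → ~j). Since O(u) holds, K gives O(~j).
Applying K to premise 2 (O(~j → p)) and O(~j) yields O(p).
Yet premise 8 is F(p), i.e. O(~p).
We now have both O(p) and O(~p) — p is simultaneously obligatory and forbidden, violating the D-axiom.

Inconsistent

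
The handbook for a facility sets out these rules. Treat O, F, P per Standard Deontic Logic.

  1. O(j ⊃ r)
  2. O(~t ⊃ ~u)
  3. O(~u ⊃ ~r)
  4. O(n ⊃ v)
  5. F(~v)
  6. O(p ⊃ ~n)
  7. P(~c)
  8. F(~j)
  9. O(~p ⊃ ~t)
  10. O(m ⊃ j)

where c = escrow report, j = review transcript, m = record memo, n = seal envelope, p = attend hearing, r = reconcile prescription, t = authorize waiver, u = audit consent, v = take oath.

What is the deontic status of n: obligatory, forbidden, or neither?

Forbidden

Premise 8, F(~j), is equivalent to O(j).
With premise 1, O(j ⊃ r), the K-axiom yields O(r).
The contrapositive of premise 3 (O(~u ⊃ ~r)) is O(r ⊃ u), and O(r) is already established, so O(u).
Premise 2 is O(~t ⊃ ~u); contrapositively O(u ⊃ t). Since O(u) holds, K gives O(t).
Premise 9, O(~p ⊃ ~t), contraposes to O(t ⊃ p); with O(t) we get O(p).
From O(p) and premise 6, O(p ⊃ ~n), we obtain O(~n).
Premises 4, 5, 7, 10 do not contribute to this derivation.
Thus O(~n), which is F(n): n is forbidden.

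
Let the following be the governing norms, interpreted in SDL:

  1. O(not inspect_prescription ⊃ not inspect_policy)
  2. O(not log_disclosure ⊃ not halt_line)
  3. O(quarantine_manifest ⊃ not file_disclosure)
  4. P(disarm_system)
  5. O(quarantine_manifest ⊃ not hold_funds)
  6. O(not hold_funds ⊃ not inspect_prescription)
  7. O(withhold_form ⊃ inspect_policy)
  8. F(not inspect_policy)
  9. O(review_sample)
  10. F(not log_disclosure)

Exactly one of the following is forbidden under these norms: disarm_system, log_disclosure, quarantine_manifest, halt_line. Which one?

Premise 8, F(not inspect_policy), is equivalent to O(inspect_policy).
The contrapositive of premise 1 (O(not inspect_prescription ⊃ not inspect_policy)) is O(inspect_policy ⊃ inspect_prescription), and O(inspect_policy) is already established, so O(inspect_prescription).
Premise 6, O(not hold_funds ⊃ not inspect_prescription), contraposes to O(inspect_prescription ⊃ hold_funds); with O(inspect_prescription) we get O(hold_funds).
Premise 5, O(quarantine_manifest ⊃ not hold_funds), contraposes to O(hold_funds ⊃ not quarantine_manifest); with O(hold_funds) we get O(not quarantine_manifest).
So O(not quarantine_manifest) holds, i.e. quarantine_manifest is forbidden. None of the other listed options is forbidden under the premises.

quarantine_manifest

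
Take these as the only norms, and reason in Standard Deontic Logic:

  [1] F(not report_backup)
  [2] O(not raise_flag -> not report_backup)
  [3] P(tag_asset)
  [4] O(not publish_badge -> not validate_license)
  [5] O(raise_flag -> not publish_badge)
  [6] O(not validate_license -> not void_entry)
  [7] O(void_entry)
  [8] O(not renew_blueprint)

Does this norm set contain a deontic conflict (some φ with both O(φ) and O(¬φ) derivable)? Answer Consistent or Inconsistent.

Inconsistent

F(not report_backup) at premise 1 means O(report_backup).
Premise 2, O(not raise_flag -> not report_backup), contraposes to O(report_backup -> raise_flag); with O(report_backup) we get O(raise_flag).
Applying K to premise 5 (O(raise_flag -> not publish_badge)) and O(raise_flag) yields O(not publish_badge).
Applying K to premise 4 (O(not publish_badge -> not validate_license)) and O(not publish_badge) yields O(not validate_license).
Premise 6 is O(not validate_license -> not void_entry); since O(not validate_license), deontic closure gives O(not void_entry).
Yet premise 7 states O(void_entry).
We now have both O(not void_entry) and O(void_entry) — void_entry is simultaneously obligatory and forbidden, violating the D-axiom.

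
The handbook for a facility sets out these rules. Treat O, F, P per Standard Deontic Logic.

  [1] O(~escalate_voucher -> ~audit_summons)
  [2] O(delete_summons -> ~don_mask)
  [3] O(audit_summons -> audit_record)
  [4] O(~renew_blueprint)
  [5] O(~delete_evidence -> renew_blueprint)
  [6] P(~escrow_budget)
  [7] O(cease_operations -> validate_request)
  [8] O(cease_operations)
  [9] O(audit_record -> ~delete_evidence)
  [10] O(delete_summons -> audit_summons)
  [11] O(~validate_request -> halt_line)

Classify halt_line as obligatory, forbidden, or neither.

Neither

Premise 11 is O(~validate_request -> halt_line), but O(~validate_request) is not derivable from the premises, so it does not yield O(halt_line).
No premise or chain of K-axiom applications forces O(halt_line), and none forces O(~halt_line). So halt_line is neither obligatory nor forbidden under these norms.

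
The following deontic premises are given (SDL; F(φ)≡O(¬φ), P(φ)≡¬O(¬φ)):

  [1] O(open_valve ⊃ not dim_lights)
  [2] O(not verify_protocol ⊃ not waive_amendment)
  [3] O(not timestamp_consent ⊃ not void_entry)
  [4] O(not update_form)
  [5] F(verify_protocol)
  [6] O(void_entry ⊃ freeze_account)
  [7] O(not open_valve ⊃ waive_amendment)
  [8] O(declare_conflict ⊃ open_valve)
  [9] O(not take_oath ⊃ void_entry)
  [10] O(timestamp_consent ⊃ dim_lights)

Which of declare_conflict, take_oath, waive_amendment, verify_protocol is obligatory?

take_oath

Premise 5 is F(verify_protocol), i.e. O(not verify_protocol).
Premise 2 is O(not verify_protocol ⊃ not waive_amendment); since O(not verify_protocol), deontic closure gives O(not waive_amendment).
Premise 7, O(not open_valve ⊃ waive_amendment), contraposes to O(not waive_amendment ⊃ open_valve); with O(not waive_amendment) we get O(open_valve).
With premise 1, O(open_valve ⊃ not dim_lights), the K-axiom yields O(not dim_lights).
The contrapositive of premise 10 (O(timestamp_consent ⊃ dim_lights)) is O(not dim_lights ⊃ not timestamp_consent), and O(not dim_lights) is already established, so O(not timestamp_consent).
With premise 3, O(not timestamp_consent ⊃ not void_entry), the K-axiom yields O(not void_entry).
The contrapositive of premise 9 (O(not take_oath ⊃ void_entry)) is O(not void_entry ⊃ take_oath), and O(not void_entry) is already established, so O(take_oath).
So O(take_oath) holds — take_oath is obligatory. None of the other listed options is made obligatory by any chain of premises.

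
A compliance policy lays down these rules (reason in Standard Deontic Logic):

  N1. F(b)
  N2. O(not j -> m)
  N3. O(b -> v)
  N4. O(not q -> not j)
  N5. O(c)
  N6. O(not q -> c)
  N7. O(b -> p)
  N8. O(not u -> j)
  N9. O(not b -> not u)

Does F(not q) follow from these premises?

Yes

Premise 1 is F(b), i.e. O(not b).
Applying K to premise 9 (O(not b -> not u)) and O(not b) yields O(not u).
With premise 8, O(not u -> j), the K-axiom yields O(j).
Premise 4, O(not q -> not j), contraposes to O(j -> q); with O(j) we get O(q).
Premises 2, 3, 5, 6, 7 do not contribute to this derivation.
So O(q) holds, i.e. F(not q). The claim follows.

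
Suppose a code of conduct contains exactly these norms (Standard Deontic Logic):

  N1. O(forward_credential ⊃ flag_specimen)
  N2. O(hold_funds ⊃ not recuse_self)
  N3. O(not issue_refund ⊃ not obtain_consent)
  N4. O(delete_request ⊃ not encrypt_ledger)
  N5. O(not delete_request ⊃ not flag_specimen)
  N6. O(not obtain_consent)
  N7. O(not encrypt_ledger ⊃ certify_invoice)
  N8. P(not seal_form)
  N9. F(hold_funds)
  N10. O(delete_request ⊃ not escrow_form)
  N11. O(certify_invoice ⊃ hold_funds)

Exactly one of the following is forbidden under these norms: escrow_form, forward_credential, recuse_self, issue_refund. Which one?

Premise 9 is F(hold_funds), i.e. O(not hold_funds).
Premise 11, O(certify_invoice ⊃ hold_funds), contraposes to O(not hold_funds ⊃ not certify_invoice); with O(not hold_funds) we get O(not certify_invoice).
Premise 7 is O(not encrypt_ledger ⊃ certify_invoice); contrapositively O(not certify_invoice ⊃ encrypt_ledger). Since O(not certify_invoice) holds, K gives O(encrypt_ledger).
Premise 4, O(delete_request ⊃ not encrypt_ledger), contraposes to O(encrypt_ledger ⊃ not delete_request); with O(encrypt_ledger) we get O(not delete_request).
Applying K to premise 5 (O(not delete_request ⊃ not flag_specimen)) and O(not delete_request) yields O(not flag_specimen).
Premise 1, O(forward_credential ⊃ flag_specimen), contraposes to O(not flag_specimen ⊃ not forward_credential); with O(not flag_specimen) we get O(not forward_credential).
So O(not forward_credential) holds, i.e. forward_credential is forbidden. None of the other listed options is forbidden under the premises.

forward_credential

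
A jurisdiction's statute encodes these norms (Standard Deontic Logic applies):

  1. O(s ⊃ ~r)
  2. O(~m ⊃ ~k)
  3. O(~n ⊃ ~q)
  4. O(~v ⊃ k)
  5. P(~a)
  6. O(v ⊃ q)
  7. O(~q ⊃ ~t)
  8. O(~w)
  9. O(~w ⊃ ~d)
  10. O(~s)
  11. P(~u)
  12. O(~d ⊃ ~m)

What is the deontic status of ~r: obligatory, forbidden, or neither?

Premise 1 is O(s ⊃ ~r), but O(s) is not derivable from the premises, so it does not yield O(~r).
No premise or chain of K-axiom applications forces O(~r), and none forces O(r). So ~r is neither obligatory nor forbidden under these norms.

Neither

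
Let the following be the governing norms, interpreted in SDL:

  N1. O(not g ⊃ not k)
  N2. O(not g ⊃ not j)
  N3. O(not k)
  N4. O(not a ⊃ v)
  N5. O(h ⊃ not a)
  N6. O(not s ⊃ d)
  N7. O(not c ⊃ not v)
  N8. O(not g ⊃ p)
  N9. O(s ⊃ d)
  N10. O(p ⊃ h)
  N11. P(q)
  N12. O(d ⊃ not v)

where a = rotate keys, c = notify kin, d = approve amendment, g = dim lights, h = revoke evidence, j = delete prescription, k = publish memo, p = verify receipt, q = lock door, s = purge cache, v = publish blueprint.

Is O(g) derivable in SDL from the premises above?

By case analysis on not s: premise 6 gives O(not s ⊃ d) and premise 9 gives O(s ⊃ d), so O(d) either way.
Premise 12 is O(d ⊃ not v); since O(d), deontic closure gives O(not v).
The contrapositive of premise 4 (O(not a ⊃ v)) is O(not v ⊃ a), and O(not v) is already established, so O(a).
Premise 5, O(h ⊃ not a), contraposes to O(a ⊃ not h); with O(a) we get O(not h).
Premise 10, O(p ⊃ h), contraposes to O(not h ⊃ not p); with O(not h) we get O(not p).
Premise 8 is O(not g ⊃ p); contrapositively O(not p ⊃ g). Since O(not p) holds, K gives O(g).
Premises 1, 2, 3, 7, 11 do not contribute to this derivation.
So O(g) follows.

Yes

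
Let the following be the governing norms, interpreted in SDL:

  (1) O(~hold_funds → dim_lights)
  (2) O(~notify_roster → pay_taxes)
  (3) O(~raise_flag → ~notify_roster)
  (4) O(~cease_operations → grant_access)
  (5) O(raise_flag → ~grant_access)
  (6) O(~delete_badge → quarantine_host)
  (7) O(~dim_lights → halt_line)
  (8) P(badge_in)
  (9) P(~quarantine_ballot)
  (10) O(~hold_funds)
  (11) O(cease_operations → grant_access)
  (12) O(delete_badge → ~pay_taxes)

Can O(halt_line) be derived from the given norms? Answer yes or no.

Premise 7 is O(~dim_lights → halt_line), but O(~dim_lights) is not derivable from the premises, so it does not yield O(halt_line).
No other premise forces O(halt_line). An ideal world satisfying every premise can still have halt_line false, so O(halt_line) is not derivable.

No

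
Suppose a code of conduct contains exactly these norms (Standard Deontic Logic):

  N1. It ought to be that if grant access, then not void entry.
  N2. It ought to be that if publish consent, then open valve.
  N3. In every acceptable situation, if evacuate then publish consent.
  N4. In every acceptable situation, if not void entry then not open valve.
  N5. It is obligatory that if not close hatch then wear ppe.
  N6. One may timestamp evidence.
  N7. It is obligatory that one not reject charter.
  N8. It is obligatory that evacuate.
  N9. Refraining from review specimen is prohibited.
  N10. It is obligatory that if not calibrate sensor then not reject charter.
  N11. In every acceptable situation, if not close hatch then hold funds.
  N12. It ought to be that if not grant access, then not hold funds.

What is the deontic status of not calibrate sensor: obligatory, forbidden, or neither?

Premise 10 is O(¬calibrate_sensor → ¬reject_charter); even if O(¬reject_charter) held, inferring O(¬calibrate_sensor) would be affirming the consequent — invalid.
No premise or chain of K-axiom applications forces O(¬calibrate_sensor), and none forces O(calibrate_sensor). So ¬calibrate_sensor is neither obligatory nor forbidden under these norms.

Neither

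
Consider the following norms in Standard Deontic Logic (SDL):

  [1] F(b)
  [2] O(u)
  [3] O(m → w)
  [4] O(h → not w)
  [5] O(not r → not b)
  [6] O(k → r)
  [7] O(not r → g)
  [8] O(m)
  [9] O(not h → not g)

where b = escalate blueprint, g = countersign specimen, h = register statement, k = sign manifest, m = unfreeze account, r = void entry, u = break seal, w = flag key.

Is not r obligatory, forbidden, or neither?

Forbidden

Premise 8 states O(m) outright.
Premise 3 is O(m → w); since O(m), deontic closure gives O(w).
The contrapositive of premise 4 (O(h → not w)) is O(w → not h), and O(w) is already established, so O(not h).
Premise 9 is O(not h → not g); since O(not h), deontic closure gives O(not g).
Premise 7, O(not r → g), contraposes to O(not g → r); with O(not g) we get O(r).
Premises 1, 2, 5, 6 do not contribute to this derivation.
Thus O(r), which is F(not r): not r is forbidden.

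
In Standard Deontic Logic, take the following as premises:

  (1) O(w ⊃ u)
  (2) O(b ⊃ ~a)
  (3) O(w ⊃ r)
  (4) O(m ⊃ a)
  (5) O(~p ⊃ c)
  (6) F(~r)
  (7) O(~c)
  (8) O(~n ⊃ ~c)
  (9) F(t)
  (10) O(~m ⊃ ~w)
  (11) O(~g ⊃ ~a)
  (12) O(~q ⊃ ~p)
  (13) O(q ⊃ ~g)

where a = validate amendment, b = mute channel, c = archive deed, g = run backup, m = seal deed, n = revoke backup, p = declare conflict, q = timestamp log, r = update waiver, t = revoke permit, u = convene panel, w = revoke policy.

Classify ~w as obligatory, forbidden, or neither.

From premise 7 we have O(~c).
Premise 5 is O(~p ⊃ c); contrapositively O(~c ⊃ p). Since O(~c) holds, K gives O(p).
Premise 12 is O(~q ⊃ ~p); contrapositively O(p ⊃ q). Since O(p) holds, K gives O(q).
Applying K to premise 13 (O(q ⊃ ~g)) and O(q) yields O(~g).
Premise 11 is O(~g ⊃ ~a); since O(~g), deontic closure gives O(~a).
Premise 4, O(m ⊃ a), contraposes to O(~a ⊃ ~m); with O(~a) we get O(~m).
From O(~m) and premise 10, O(~m ⊃ ~w), we obtain O(~w).
Premises 1, 2, 3, 6, 8, 9 do not contribute to this derivation.
Hence ~w is obligatory.

Obligatory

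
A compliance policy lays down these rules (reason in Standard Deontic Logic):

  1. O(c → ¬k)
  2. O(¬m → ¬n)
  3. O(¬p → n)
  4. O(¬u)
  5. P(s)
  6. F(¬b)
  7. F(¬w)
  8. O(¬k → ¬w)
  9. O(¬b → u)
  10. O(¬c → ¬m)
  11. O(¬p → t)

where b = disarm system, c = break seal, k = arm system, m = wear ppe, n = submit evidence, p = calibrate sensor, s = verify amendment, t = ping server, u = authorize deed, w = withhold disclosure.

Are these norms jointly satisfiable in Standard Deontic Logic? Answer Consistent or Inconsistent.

Consistent

Premise 9 is O(¬b → u), but O(¬b) is not derivable from the premises, so it does not yield O(u).
So O(u) is not derivable, and the apparent clash with O(¬u) does not arise.
A world satisfying every obligation exists (e.g. b=true, c=false, k=true, m=false, n=false, p=true, s=false, t=false, u=false, w=true); no atom is both obligatory and forbidden, so the set is consistent.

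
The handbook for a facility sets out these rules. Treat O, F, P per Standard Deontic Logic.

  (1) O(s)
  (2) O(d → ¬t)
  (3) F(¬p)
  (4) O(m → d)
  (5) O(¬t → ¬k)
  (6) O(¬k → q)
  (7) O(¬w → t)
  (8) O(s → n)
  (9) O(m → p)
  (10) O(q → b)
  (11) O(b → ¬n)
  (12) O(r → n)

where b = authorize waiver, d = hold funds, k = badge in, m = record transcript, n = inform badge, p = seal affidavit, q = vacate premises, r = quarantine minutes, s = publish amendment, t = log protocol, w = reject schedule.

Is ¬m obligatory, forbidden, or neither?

From premise 1 we have O(s).
Applying K to premise 8 (O(s → n)) and O(s) yields O(n).
The contrapositive of premise 11 (O(b → ¬n)) is O(n → ¬b), and O(n) is already established, so O(¬b).
Premise 10, O(q → b), contraposes to O(¬b → ¬q); with O(¬b) we get O(¬q).
The contrapositive of premise 6 (O(¬k → q)) is O(¬q → k), and O(¬q) is already established, so O(k).
Premise 5, O(¬t → ¬k), contraposes to O(k → t); with O(k) we get O(t).
Premise 2, O(d → ¬t), contraposes to O(t → ¬d); with O(t) we get O(¬d).
The contrapositive of premise 4 (O(m → d)) is O(¬d → ¬m), and O(¬d) is already established, so O(¬m).
Premises 3, 7, 9, 12 do not contribute to this derivation.
Hence ¬m is obligatory.

Obligatory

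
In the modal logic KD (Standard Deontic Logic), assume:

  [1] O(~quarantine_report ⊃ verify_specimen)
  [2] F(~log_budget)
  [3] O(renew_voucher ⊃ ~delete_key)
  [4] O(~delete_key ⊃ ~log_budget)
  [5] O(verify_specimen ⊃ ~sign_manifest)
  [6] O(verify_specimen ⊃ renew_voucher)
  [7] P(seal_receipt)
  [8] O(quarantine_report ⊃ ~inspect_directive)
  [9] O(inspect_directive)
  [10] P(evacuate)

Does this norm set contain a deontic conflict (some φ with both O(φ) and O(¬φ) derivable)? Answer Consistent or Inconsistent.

Inconsistent

Premise 2, F(~log_budget), is equivalent to O(log_budget).
Premise 4 is O(~delete_key ⊃ ~log_budget); contrapositively O(log_budget ⊃ delete_key). Since O(log_budget) holds, K gives O(delete_key).
The contrapositive of premise 3 (O(renew_voucher ⊃ ~delete_key)) is O(delete_key ⊃ ~renew_voucher), and O(delete_key) is already established, so O(~renew_voucher).
The contrapositive of premise 6 (O(verify_specimen ⊃ renew_voucher)) is O(~renew_voucher ⊃ ~verify_specimen), and O(~renew_voucher) is already established, so O(~verify_specimen).
Premise 1, O(~quarantine_report ⊃ verify_specimen), contraposes to O(~verify_specimen ⊃ quarantine_report); with O(~verify_specimen) we get O(quarantine_report).
With premise 8, O(quarantine_report ⊃ ~inspect_directive), the K-axiom yields O(~inspect_directive).
Yet premise 9 states O(inspect_directive).
We now have both O(~inspect_directive) and O(inspect_directive) — inspect_directive is simultaneously obligatory and forbidden, violating the D-axiom.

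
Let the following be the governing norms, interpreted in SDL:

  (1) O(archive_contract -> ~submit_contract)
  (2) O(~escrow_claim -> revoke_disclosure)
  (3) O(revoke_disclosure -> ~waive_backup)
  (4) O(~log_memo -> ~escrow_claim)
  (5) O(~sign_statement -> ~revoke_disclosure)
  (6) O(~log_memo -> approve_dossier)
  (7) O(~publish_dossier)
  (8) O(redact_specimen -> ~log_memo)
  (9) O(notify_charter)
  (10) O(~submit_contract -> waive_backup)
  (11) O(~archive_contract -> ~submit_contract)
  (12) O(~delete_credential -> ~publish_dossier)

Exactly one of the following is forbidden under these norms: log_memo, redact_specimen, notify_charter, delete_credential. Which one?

redact_specimen

By case analysis on ~archive_contract: premise 11 gives O(~archive_contract -> ~submit_contract) and premise 1 gives O(archive_contract -> ~submit_contract), so O(~submit_contract) either way.
Premise 10 is O(~submit_contract -> waive_backup); since O(~submit_contract), deontic closure gives O(waive_backup).
Premise 3 is O(revoke_disclosure -> ~waive_backup); contrapositively O(waive_backup -> ~revoke_disclosure). Since O(waive_backup) holds, K gives O(~revoke_disclosure).
Premise 2, O(~escrow_claim -> revoke_disclosure), contraposes to O(~revoke_disclosure -> escrow_claim); with O(~revoke_disclosure) we get O(escrow_claim).
The contrapositive of premise 4 (O(~log_memo -> ~escrow_claim)) is O(escrow_claim -> log_memo), and O(escrow_claim) is already established, so O(log_memo).
The contrapositive of premise 8 (O(redact_specimen -> ~log_memo)) is O(log_memo -> ~redact_specimen), and O(log_memo) is already established, so O(~redact_specimen).
So O(~redact_specimen) holds, i.e. redact_specimen is forbidden. None of the other listed options is forbidden under the premises.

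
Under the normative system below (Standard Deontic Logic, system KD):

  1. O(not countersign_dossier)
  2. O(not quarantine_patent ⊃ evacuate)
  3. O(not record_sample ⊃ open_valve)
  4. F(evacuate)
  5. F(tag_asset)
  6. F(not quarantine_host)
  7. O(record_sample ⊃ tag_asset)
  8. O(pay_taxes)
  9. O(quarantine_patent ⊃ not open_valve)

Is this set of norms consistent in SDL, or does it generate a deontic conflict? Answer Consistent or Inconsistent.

F(tag_asset) at premise 5 means O(not tag_asset).
Premise 7, O(record_sample ⊃ tag_asset), contraposes to O(not tag_asset ⊃ not record_sample); with O(not tag_asset) we get O(not record_sample).
With premise 3, O(not record_sample ⊃ open_valve), the K-axiom yields O(open_valve).
The contrapositive of premise 9 (O(quarantine_patent ⊃ not open_valve)) is O(open_valve ⊃ not quarantine_patent), and O(open_valve) is already established, so O(not quarantine_patent).
Premise 2 is O(not quarantine_patent ⊃ evacuate); since O(not quarantine_patent), deontic closure gives O(evacuate).
Yet premise 4 is F(evacuate), i.e. O(not evacuate).
We now have both O(evacuate) and O(not evacuate) — evacuate is simultaneously obligatory and forbidden, violating the D-axiom.

Inconsistent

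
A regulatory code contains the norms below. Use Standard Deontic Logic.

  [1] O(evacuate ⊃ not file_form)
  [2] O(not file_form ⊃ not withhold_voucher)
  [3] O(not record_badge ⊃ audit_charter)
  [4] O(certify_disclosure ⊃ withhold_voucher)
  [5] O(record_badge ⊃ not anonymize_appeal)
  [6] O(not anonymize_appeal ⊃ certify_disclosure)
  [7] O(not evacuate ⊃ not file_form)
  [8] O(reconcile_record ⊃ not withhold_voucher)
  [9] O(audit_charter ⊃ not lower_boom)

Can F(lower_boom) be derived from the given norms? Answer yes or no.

Yes

Premises 1 and 7 are O(evacuate ⊃ not file_form) and O(not evacuate ⊃ not file_form); every ideal world satisfies evacuate or not evacuate, so in either case not file_form holds — hence O(not file_form).
With premise 2, O(not file_form ⊃ not withhold_voucher), the K-axiom yields O(not withhold_voucher).
Premise 4, O(certify_disclosure ⊃ withhold_voucher), contraposes to O(not withhold_voucher ⊃ not certify_disclosure); with O(not withhold_voucher) we get O(not certify_disclosure).
Premise 6, O(not anonymize_appeal ⊃ certify_disclosure), contraposes to O(not certify_disclosure ⊃ anonymize_appeal); with O(not certify_disclosure) we get O(anonymize_appeal).
Premise 5, O(record_badge ⊃ not anonymize_appeal), contraposes to O(anonymize_appeal ⊃ not record_badge); with O(anonymize_appeal) we get O(not record_badge).
Premise 3 is O(not record_badge ⊃ audit_charter); since O(not record_badge), deontic closure gives O(audit_charter).
With premise 9, O(audit_charter ⊃ not lower_boom), the K-axiom yields O(not lower_boom).
Premise 8 does not contribute to this derivation.
So O(not lower_boom) holds, i.e. F(lower_boom). The claim follows.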